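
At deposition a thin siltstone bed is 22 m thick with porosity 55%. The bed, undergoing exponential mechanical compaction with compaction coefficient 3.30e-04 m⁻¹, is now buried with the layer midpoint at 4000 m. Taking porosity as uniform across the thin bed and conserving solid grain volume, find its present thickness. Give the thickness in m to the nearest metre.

Working in km (1 km = 1000 m; β in km⁻¹ = β in m⁻¹ × 1000):
Porosity at 4 km: φ = 0.55·exp(−0.33×4) = 0.1469
Solid-volume conservation: h(1−φ) = h₀(1−φ₀) ⇒ h = h₀·(1−φ₀)/(1−φ)
h = 0.022 × (1 − 0.55)/(1 − 0.1469) = 0.022 × 0.5275 = 0.0116 km

12 m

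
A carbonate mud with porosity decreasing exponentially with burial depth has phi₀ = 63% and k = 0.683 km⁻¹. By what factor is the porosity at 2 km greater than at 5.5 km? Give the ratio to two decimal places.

10.92

phi(Z₁)/phi(Z₂) = e^(−k·Z₁)/e^(−k·Z₂) = e^{k(Z₂−Z₁)}
= exp(0.683 × 3.5) = exp(2.391) = 10.9190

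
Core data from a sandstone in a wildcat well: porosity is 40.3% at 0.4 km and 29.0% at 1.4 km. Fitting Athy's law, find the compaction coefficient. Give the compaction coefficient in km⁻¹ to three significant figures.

Athy: φ(z) = φ₀ e^(−cz) ⇒ φ₁/φ₂ = e^{c(z₂−z₁)} ⇒ c = ln(φ₁/φ₂)/(z₂−z₁)
c = ln(0.403/0.29) / (1.4 − 0.4) = ln(1.39) / 1 = 0.3291 / 1 = 0.3291 km⁻¹

0.329 km⁻¹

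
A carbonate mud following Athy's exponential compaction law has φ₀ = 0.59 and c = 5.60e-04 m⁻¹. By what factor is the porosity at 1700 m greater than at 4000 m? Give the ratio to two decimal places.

Working in km (1 km = 1000 m; c in km⁻¹ = c in m⁻¹ × 1000):
φ(Z₁)/φ(Z₂) = e^(−c·Z₁)/e^(−c·Z₂) = e^{c(Z₂−Z₁)}
= exp(0.56 × 2.3) = exp(1.288) = 3.6255

3.63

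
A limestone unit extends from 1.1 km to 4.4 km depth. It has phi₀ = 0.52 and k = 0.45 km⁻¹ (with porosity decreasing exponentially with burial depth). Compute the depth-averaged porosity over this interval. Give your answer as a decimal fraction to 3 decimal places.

0.165

⟨phi⟩ = (1/(z₂−z₁)) ∫ phi₀ e^(−kz) dz = phi₀·(e^(−k·z₁) − e^(−k·z₂)) / (k·(z₂−z₁))
e^(−0.45×1.1) = 0.6096; e^(−0.45×4.4) = 0.1381
⟨phi⟩ = 0.52 × (0.6096 − 0.1381) / (0.45 × 3.3) = 0.52 × 0.3175 = 0.1651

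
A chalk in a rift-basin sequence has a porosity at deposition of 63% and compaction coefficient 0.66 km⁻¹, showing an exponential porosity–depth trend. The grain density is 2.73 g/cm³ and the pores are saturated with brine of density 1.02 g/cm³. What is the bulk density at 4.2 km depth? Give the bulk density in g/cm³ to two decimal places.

Porosity at depth: phi = 0.63·exp(−0.66×4.2) = 0.63×0.0625 = 0.0394
Bulk density: ρ_b = (1−phi)ρ_g + phi·ρ_f = 0.9606×2.73 + 0.0394×1.02
       = 2.622 + 0.040 = 2.663 g/cm³

2.66 g/cm³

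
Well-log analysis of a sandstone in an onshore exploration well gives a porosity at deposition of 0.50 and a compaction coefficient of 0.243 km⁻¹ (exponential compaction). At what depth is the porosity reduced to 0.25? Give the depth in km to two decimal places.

2.85 km

Invert Athy's law: Z = ln(n₀/n) / β
Z = ln(0.5/0.25) / 0.243 = ln(2) / 0.243 = 0.6931 / 0.243 = 2.852 km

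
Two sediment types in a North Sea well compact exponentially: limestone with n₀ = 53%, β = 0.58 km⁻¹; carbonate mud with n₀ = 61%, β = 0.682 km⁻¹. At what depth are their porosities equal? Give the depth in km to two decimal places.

Set n₀ₐ e^(−βₐz) = n₀ᵦ e^(−βᵦz) ⇒ ln(n₀ₐ/n₀ᵦ) = (βₐ − βᵦ)·z
z = ln(0.53/0.61) / (0.58 − 0.682) = -0.1406 / -0.102 = 1.378 km

1.38 km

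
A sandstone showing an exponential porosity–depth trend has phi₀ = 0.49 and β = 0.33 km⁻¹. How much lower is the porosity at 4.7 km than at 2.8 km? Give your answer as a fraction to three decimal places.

0.091

phi(2.8) = 0.49·e^(−0.33×2.8) = 0.1945
phi(4.7) = 0.49·e^(−0.33×4.7) = 0.1039
Δphi = 0.1945 − 0.1039 = 0.0906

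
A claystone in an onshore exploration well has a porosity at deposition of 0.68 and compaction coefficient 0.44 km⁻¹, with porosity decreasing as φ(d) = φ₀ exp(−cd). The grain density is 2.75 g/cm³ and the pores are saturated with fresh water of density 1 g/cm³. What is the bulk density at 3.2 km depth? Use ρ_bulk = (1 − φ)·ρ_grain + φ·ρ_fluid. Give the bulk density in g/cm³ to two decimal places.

2.46 g/cm³

Porosity at depth: φ = 0.68·exp(−0.44×3.2) = 0.68×0.2446 = 0.1663
Bulk density: ρ_b = (1−φ)ρ_g + φ·ρ_f = 0.8337×2.75 + 0.1663×1
       = 2.293 + 0.166 = 2.459 g/cm³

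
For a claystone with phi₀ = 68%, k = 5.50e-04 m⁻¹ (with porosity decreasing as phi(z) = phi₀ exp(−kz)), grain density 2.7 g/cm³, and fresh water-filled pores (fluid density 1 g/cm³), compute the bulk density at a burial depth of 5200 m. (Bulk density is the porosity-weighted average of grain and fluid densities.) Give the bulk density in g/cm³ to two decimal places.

2.63 g/cm³

Working in km (1 km = 1000 m; k in km⁻¹ = k in m⁻¹ × 1000):
Porosity at depth: phi = 0.68·exp(−0.55×5.2) = 0.68×0.0573 = 0.0389
Bulk density: ρ_b = (1−phi)ρ_g + phi·ρ_f = 0.9611×2.7 + 0.0389×1
       = 2.595 + 0.039 = 2.634 g/cm³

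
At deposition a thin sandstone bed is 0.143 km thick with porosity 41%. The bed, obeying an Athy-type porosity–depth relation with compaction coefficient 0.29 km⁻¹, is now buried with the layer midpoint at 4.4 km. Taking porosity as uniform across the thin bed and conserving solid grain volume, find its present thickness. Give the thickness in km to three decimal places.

0.095 km

Porosity at 4.4 km: phi = 0.41·exp(−0.29×4.4) = 0.1145
Solid-volume conservation: h(1−phi) = h₀(1−phi₀) ⇒ h = h₀·(1−phi₀)/(1−phi)
h = 0.143 × (1 − 0.41)/(1 − 0.1145) = 0.143 × 0.6663 = 0.0953 km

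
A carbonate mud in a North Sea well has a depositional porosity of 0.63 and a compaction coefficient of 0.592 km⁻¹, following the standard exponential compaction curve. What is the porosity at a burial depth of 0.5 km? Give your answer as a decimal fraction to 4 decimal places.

phi = phi₀·exp(−k·z) = 0.63 × exp(−0.592 × 0.5) = 0.63 × exp(−0.296)
  = 0.63 × 0.7438 = 0.4686

0.4686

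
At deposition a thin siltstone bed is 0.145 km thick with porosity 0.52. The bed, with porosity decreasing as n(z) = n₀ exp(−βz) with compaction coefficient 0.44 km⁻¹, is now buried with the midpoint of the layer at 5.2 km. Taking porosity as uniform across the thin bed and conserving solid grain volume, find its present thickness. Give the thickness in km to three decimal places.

0.073 km

Porosity at 5.2 km: n = 0.52·exp(−0.44×5.2) = 0.0528
Solid-volume conservation: h(1−n) = h₀(1−n₀) ⇒ h = h₀·(1−n₀)/(1−n)
h = 0.145 × (1 − 0.52)/(1 − 0.0528) = 0.145 × 0.5067 = 0.0735 km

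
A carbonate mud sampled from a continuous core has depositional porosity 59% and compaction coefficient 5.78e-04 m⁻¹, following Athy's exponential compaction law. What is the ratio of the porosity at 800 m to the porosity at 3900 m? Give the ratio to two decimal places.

6.00

Working in km (1 km = 1000 m; c in km⁻¹ = c in m⁻¹ × 1000):
phi(z₁)/phi(z₂) = e^(−c·z₁)/e^(−c·z₂) = e^{c(z₂−z₁)}
= exp(0.578 × 3.1) = exp(1.792) = 6.0002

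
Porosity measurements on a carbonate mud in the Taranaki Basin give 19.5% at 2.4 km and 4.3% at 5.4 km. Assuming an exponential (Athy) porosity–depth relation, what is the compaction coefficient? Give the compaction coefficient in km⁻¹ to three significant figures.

Athy: phi(Z) = phi₀ e^(−kZ) ⇒ phi₁/phi₂ = e^{k(Z₂−Z₁)} ⇒ k = ln(phi₁/phi₂)/(Z₂−Z₁)
k = ln(0.195/0.043) / (5.4 − 2.4) = ln(4.535) / 3 = 1.5118 / 3 = 0.5039 km⁻¹

0.504 km⁻¹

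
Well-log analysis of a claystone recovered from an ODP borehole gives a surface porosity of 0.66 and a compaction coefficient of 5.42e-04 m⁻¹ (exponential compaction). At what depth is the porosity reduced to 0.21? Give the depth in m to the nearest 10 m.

Working in km (1 km = 1000 m; β in km⁻¹ = β in m⁻¹ × 1000):
Invert Athy's law: Z = ln(n₀/n) / β
Z = ln(0.66/0.21) / 0.542 = ln(3.143) / 0.542 = 1.1451 / 0.542 = 2.113 km

2110 m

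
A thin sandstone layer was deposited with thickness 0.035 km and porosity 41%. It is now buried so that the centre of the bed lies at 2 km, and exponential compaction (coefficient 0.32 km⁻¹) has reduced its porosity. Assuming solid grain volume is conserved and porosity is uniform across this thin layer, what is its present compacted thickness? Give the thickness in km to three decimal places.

0.026 km

Porosity at 2 km: φ = 0.41·exp(−0.32×2) = 0.2162
Solid-volume conservation: h(1−φ) = h₀(1−φ₀) ⇒ h = h₀·(1−φ₀)/(1−φ)
h = 0.035 × (1 − 0.41)/(1 − 0.2162) = 0.035 × 0.7527 = 0.0263 km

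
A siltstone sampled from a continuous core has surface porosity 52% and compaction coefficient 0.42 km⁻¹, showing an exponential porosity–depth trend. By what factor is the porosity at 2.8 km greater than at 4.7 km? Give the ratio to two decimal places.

2.22

phi(d₁)/phi(d₂) = e^(−k·d₁)/e^(−k·d₂) = e^{k(d₂−d₁)}
= exp(0.42 × 1.9) = exp(0.798) = 2.2211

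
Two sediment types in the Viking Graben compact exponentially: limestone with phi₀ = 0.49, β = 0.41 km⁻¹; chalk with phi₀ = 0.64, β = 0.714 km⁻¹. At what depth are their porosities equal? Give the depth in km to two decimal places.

0.88 km

Set phi₀ₐ e^(−βₐz) = phi₀ᵦ e^(−βᵦz) ⇒ ln(phi₀ₐ/phi₀ᵦ) = (βₐ − βᵦ)·z
z = ln(0.49/0.64) / (0.41 − 0.714) = -0.2671 / -0.304 = 0.878 km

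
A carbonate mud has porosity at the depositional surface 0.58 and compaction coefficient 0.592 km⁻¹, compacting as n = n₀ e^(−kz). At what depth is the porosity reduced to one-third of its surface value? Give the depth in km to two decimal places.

1.86 km

n/n₀ = 1/3 ⇒ exp(−k·z) = 1/3 ⇒ z = ln(3) / k
z = 1.0986 / 0.592 = 1.856 km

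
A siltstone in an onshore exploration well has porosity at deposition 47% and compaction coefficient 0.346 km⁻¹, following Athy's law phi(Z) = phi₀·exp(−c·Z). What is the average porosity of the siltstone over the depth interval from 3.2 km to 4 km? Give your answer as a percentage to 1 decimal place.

13.6%

⟨phi⟩ = (1/(Z₂−Z₁)) ∫ phi₀ e^(−cZ) dZ = phi₀·(e^(−c·Z₁) − e^(−c·Z₂)) / (c·(Z₂−Z₁))
e^(−0.346×3.2) = 0.3305; e^(−0.346×4) = 0.2506
⟨phi⟩ = 0.47 × (0.3305 − 0.2506) / (0.346 × 0.8) = 0.47 × 0.2887 = 0.1357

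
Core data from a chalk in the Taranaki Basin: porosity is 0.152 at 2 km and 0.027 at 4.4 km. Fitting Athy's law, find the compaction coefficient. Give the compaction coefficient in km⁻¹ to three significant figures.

0.720 km⁻¹

Athy: φ(d) = φ₀ e^(−βd) ⇒ φ₁/φ₂ = e^{β(d₂−d₁)} ⇒ β = ln(φ₁/φ₂)/(d₂−d₁)
β = ln(0.152/0.027) / (4.4 − 2) = ln(5.63) / 2.4 = 1.7280 / 2.4 = 0.72 km⁻¹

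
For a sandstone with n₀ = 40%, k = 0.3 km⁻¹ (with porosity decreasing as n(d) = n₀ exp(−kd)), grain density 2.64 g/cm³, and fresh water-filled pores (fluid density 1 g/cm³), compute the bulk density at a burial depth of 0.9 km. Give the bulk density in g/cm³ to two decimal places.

2.14 g/cm³

Porosity at depth: n = 0.4·exp(−0.3×0.9) = 0.4×0.7634 = 0.3054
Bulk density: ρ_b = (1−n)ρ_g + n·ρ_f = 0.6946×2.64 + 0.3054×1
       = 1.834 + 0.305 = 2.139 g/cm³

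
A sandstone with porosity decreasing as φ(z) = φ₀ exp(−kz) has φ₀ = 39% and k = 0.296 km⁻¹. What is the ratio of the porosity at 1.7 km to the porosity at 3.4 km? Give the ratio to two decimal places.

1.65

φ(z₁)/φ(z₂) = e^(−k·z₁)/e^(−k·z₂) = e^{k(z₂−z₁)}
= exp(0.296 × 1.7) = exp(0.5032) = 1.6540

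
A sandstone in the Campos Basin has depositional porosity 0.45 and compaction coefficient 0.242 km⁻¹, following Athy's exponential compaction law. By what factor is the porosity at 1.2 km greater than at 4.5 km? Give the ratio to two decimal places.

2.22

φ(z₁)/φ(z₂) = e^(−β·z₁)/e^(−β·z₂) = e^{β(z₂−z₁)}
= exp(0.242 × 3.3) = exp(0.7986) = 2.2224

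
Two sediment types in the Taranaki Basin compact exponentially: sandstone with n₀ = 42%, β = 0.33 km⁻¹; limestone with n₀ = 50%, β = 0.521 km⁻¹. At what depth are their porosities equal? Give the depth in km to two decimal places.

0.91 km

Set n₀ₐ e^(−βₐd) = n₀ᵦ e^(−βᵦd) ⇒ ln(n₀ₐ/n₀ᵦ) = (βₐ − βᵦ)·d
d = ln(0.42/0.5) / (0.33 − 0.521) = -0.1744 / -0.191 = 0.913 km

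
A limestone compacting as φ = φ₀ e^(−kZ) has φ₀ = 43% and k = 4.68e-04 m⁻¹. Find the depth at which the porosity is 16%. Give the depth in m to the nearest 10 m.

2110 m

Working in km (1 km = 1000 m; k in km⁻¹ = k in m⁻¹ × 1000):
Invert Athy's law: Z = ln(φ₀/φ) / k
Z = ln(0.43/0.16) / 0.468 = ln(2.688) / 0.468 = 0.9886 / 0.468 = 2.112 km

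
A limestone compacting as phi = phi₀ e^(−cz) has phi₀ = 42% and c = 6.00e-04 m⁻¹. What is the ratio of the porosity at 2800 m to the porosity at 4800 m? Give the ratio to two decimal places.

Working in km (1 km = 1000 m; c in km⁻¹ = c in m⁻¹ × 1000):
phi(z₁)/phi(z₂) = e^(−c·z₁)/e^(−c·z₂) = e^{c(z₂−z₁)}
= exp(0.6 × 2) = exp(1.2) = 3.3201

3.32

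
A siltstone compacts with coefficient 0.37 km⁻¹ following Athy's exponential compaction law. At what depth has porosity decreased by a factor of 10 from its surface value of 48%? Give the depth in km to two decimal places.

n/n₀ = 1/10 ⇒ exp(−k·z) = 1/10 ⇒ z = ln(10) / k
z = 2.3026 / 0.37 = 6.223 km

6.22 km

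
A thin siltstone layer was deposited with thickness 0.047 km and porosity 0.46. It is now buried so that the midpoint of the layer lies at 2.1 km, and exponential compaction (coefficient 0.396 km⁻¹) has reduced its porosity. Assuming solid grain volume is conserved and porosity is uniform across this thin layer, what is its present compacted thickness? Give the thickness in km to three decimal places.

Porosity at 2.1 km: n = 0.46·exp(−0.396×2.1) = 0.2003
Solid-volume conservation: h(1−n) = h₀(1−n₀) ⇒ h = h₀·(1−n₀)/(1−n)
h = 0.047 × (1 − 0.46)/(1 − 0.2003) = 0.047 × 0.6752 = 0.0317 km

0.032 km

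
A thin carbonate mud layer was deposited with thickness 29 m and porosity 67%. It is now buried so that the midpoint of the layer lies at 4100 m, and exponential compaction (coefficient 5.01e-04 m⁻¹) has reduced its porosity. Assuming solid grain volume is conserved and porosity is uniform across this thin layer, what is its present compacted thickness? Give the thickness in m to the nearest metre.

Working in km (1 km = 1000 m; k in km⁻¹ = k in m⁻¹ × 1000):
Porosity at 4.1 km: φ = 0.67·exp(−0.501×4.1) = 0.0859
Solid-volume conservation: h(1−φ) = h₀(1−φ₀) ⇒ h = h₀·(1−φ₀)/(1−φ)
h = 0.029 × (1 − 0.67)/(1 − 0.0859) = 0.029 × 0.3610 = 0.0105 km

10 m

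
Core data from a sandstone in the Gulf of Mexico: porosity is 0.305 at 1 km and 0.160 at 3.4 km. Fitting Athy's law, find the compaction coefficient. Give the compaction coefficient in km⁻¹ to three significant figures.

0.269 km⁻¹

Athy: phi(d) = phi₀ e^(−cd) ⇒ phi₁/phi₂ = e^{c(d₂−d₁)} ⇒ c = ln(phi₁/phi₂)/(d₂−d₁)
c = ln(0.305/0.16) / (3.4 − 1) = ln(1.906) / 2.4 = 0.6451 / 2.4 = 0.2688 km⁻¹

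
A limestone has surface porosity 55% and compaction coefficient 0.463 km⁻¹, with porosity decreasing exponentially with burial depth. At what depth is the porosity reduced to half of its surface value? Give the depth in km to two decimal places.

phi/phi₀ = 1/2 ⇒ exp(−k·z) = 1/2 ⇒ z = ln(2) / k
z = 0.6931 / 0.463 = 1.497 km

1.50 km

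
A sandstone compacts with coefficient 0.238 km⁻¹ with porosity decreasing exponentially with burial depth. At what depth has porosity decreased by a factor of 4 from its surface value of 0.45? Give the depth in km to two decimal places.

5.82 km

φ/φ₀ = 1/4 ⇒ exp(−c·d) = 1/4 ⇒ d = ln(4) / c
d = 1.3863 / 0.238 = 5.825 km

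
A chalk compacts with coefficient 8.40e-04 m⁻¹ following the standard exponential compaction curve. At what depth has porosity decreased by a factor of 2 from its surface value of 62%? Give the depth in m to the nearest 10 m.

830 m

Working in km (1 km = 1000 m; c in km⁻¹ = c in m⁻¹ × 1000):
φ/φ₀ = 1/2 ⇒ exp(−c·z) = 1/2 ⇒ z = ln(2) / c
z = 0.6931 / 0.84 = 0.825 km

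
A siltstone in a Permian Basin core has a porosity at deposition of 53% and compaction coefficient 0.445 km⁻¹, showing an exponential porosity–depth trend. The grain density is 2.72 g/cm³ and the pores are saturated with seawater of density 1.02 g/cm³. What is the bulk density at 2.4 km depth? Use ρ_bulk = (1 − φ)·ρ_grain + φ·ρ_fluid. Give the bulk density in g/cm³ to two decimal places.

Porosity at depth: phi = 0.53·exp(−0.445×2.4) = 0.53×0.3437 = 0.1822
Bulk density: ρ_b = (1−phi)ρ_g + phi·ρ_f = 0.8178×2.72 + 0.1822×1.02
       = 2.225 + 0.186 = 2.410 g/cm³

2.41 g/cm³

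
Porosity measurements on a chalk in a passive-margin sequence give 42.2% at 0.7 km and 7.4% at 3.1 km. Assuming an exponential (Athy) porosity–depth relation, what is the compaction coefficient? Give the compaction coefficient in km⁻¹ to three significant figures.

Athy: φ(Z) = φ₀ e^(−cZ) ⇒ φ₁/φ₂ = e^{c(Z₂−Z₁)} ⇒ c = ln(φ₁/φ₂)/(Z₂−Z₁)
c = ln(0.422/0.074) / (3.1 − 0.7) = ln(5.703) / 2.4 = 1.7409 / 2.4 = 0.7254 km⁻¹

0.725 km⁻¹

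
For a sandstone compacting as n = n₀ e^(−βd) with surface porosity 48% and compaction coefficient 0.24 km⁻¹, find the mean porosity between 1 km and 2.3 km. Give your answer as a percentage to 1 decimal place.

32.4%

⟨n⟩ = (1/(d₂−d₁)) ∫ n₀ e^(−βd) dd = n₀·(e^(−β·d₁) − e^(−β·d₂)) / (β·(d₂−d₁))
e^(−0.24×1) = 0.7866; e^(−0.24×2.3) = 0.5758
⟨n⟩ = 0.48 × (0.7866 − 0.5758) / (0.24 × 1.3) = 0.48 × 0.6757 = 0.3244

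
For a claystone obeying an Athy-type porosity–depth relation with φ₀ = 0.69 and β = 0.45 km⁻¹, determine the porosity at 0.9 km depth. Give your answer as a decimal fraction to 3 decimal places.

0.460

φ = φ₀·exp(−β·Z) = 0.69 × exp(−0.45 × 0.9) = 0.69 × exp(−0.405)
  = 0.69 × 0.6670 = 0.4602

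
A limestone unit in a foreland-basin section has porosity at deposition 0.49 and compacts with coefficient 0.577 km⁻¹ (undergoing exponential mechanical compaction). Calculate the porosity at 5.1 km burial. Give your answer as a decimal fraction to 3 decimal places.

n = n₀·exp(−β·d) = 0.49 × exp(−0.577 × 5.1) = 0.49 × exp(−2.943)
  = 0.49 × 0.0527 = 0.0258

0.026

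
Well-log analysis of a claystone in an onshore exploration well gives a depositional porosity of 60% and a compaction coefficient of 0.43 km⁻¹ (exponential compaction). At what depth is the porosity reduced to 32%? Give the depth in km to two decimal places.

Invert Athy's law: z = ln(phi₀/phi) / k
z = ln(0.6/0.32) / 0.43 = ln(1.875) / 0.43 = 0.6286 / 0.43 = 1.462 km

1.46 km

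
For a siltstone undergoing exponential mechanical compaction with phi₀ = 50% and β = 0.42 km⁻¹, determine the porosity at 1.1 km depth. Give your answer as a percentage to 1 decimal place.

31.5%

phi = phi₀·exp(−β·z) = 0.5 × exp(−0.42 × 1.1) = 0.5 × exp(−0.462)
  = 0.5 × 0.6300 = 0.3150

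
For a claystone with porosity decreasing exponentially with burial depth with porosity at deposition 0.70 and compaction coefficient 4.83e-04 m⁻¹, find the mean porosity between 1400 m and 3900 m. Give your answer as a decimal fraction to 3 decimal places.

Working in km (1 km = 1000 m; β in km⁻¹ = β in m⁻¹ × 1000):
⟨phi⟩ = (1/(Z₂−Z₁)) ∫ phi₀ e^(−βZ) dZ = phi₀·(e^(−β·Z₁) − e^(−β·Z₂)) / (β·(Z₂−Z₁))
e^(−0.483×1.4) = 0.5085; e^(−0.483×3.9) = 0.1520
⟨phi⟩ = 0.7 × (0.5085 − 0.1520) / (0.483 × 2.5) = 0.7 × 0.2953 = 0.2067

0.207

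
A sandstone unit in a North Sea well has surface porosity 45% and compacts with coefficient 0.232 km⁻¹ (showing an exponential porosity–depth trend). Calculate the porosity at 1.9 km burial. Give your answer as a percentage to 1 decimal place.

29.0%

n = n₀·exp(−k·d) = 0.45 × exp(−0.232 × 1.9) = 0.45 × exp(−0.4408)
  = 0.45 × 0.6435 = 0.2896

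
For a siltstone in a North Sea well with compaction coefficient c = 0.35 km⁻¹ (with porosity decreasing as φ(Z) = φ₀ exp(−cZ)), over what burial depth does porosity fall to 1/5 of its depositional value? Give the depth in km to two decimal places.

4.60 km

φ/φ₀ = 1/5 ⇒ exp(−c·Z) = 1/5 ⇒ Z = ln(5) / c
Z = 1.6094 / 0.35 = 4.598 km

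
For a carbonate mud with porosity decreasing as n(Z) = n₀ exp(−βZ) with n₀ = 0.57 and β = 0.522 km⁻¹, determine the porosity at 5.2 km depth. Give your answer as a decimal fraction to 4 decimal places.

n = n₀·exp(−β·Z) = 0.57 × exp(−0.522 × 5.2) = 0.57 × exp(−2.714)
  = 0.57 × 0.0662 = 0.0378

0.0378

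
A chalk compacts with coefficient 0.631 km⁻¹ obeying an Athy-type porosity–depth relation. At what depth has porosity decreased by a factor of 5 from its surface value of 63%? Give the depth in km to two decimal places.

φ/φ₀ = 1/5 ⇒ exp(−c·d) = 1/5 ⇒ d = ln(5) / c
d = 1.6094 / 0.631 = 2.551 km

2.55 km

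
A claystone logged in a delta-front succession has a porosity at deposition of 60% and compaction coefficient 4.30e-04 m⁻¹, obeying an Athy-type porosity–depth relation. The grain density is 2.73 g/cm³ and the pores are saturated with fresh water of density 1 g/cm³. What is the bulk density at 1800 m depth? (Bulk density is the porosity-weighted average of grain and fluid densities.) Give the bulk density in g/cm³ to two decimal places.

2.25 g/cm³

Working in km (1 km = 1000 m; β in km⁻¹ = β in m⁻¹ × 1000):
Porosity at depth: φ = 0.6·exp(−0.43×1.8) = 0.6×0.4612 = 0.2767
Bulk density: ρ_b = (1−φ)ρ_g + φ·ρ_f = 0.7233×2.73 + 0.2767×1
       = 1.975 + 0.277 = 2.251 g/cm³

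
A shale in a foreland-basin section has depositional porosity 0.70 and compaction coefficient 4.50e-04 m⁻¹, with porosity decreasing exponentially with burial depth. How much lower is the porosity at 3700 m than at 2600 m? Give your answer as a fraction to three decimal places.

0.085

Working in km (1 km = 1000 m; c in km⁻¹ = c in m⁻¹ × 1000):
n(2.6) = 0.7·e^(−0.45×2.6) = 0.2173
n(3.7) = 0.7·e^(−0.45×3.7) = 0.1324
Δn = 0.2173 − 0.1324 = 0.0848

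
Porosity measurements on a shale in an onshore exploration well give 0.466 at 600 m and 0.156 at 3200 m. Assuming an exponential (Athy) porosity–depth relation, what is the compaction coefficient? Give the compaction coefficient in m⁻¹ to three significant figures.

0.000421 m⁻¹

Working in km (1 km = 1000 m; β in km⁻¹ = β in m⁻¹ × 1000):
Athy: φ(z) = φ₀ e^(−βz) ⇒ φ₁/φ₂ = e^{β(z₂−z₁)} ⇒ β = ln(φ₁/φ₂)/(z₂−z₁)
β = ln(0.466/0.156) / (3.2 − 0.6) = ln(2.987) / 2.6 = 1.0943 / 2.6 = 0.4209 km⁻¹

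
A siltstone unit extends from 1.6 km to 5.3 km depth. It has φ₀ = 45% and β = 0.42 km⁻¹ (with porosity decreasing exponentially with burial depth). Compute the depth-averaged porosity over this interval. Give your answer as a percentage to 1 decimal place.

⟨φ⟩ = (1/(d₂−d₁)) ∫ φ₀ e^(−βd) dd = φ₀·(e^(−β·d₁) − e^(−β·d₂)) / (β·(d₂−d₁))
e^(−0.42×1.6) = 0.5107; e^(−0.42×5.3) = 0.1080
⟨φ⟩ = 0.45 × (0.5107 − 0.1080) / (0.42 × 3.7) = 0.45 × 0.2592 = 0.1166

11.7%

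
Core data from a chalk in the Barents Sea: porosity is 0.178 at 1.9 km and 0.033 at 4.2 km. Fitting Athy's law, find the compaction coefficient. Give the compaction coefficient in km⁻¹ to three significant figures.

0.733 km⁻¹

Athy: phi(z) = phi₀ e^(−kz) ⇒ phi₁/phi₂ = e^{k(z₂−z₁)} ⇒ k = ln(phi₁/phi₂)/(z₂−z₁)
k = ln(0.178/0.033) / (4.2 − 1.9) = ln(5.394) / 2.3 = 1.6853 / 2.3 = 0.7327 km⁻¹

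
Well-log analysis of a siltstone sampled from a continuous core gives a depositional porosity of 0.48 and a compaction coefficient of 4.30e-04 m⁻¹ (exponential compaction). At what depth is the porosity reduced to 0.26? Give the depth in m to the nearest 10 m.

Working in km (1 km = 1000 m; c in km⁻¹ = c in m⁻¹ × 1000):
Invert Athy's law: z = ln(phi₀/phi) / c
z = ln(0.48/0.26) / 0.43 = ln(1.846) / 0.43 = 0.6131 / 0.43 = 1.426 km

1430 m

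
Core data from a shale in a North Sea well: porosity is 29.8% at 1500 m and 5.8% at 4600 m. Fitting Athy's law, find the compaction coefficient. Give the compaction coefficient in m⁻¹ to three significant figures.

0.000528 m⁻¹

Working in km (1 km = 1000 m; c in km⁻¹ = c in m⁻¹ × 1000):
Athy: n(d) = n₀ e^(−cd) ⇒ n₁/n₂ = e^{c(d₂−d₁)} ⇒ c = ln(n₁/n₂)/(d₂−d₁)
c = ln(0.298/0.058) / (4.6 − 1.5) = ln(5.138) / 3.1 = 1.6367 / 3.1 = 0.528 km⁻¹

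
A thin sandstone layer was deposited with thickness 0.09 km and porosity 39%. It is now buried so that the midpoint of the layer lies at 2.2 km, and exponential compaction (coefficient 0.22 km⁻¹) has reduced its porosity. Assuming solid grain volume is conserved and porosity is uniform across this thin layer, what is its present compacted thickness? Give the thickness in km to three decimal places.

0.072 km

Porosity at 2.2 km: phi = 0.39·exp(−0.22×2.2) = 0.2404
Solid-volume conservation: h(1−phi) = h₀(1−phi₀) ⇒ h = h₀·(1−phi₀)/(1−phi)
h = 0.09 × (1 − 0.39)/(1 − 0.2404) = 0.09 × 0.8030 = 0.0723 km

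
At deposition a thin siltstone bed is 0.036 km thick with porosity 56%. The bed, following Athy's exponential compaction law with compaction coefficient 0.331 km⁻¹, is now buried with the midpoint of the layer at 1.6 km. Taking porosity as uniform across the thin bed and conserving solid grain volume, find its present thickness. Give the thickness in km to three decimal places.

Porosity at 1.6 km: φ = 0.56·exp(−0.331×1.6) = 0.3298
Solid-volume conservation: h(1−φ) = h₀(1−φ₀) ⇒ h = h₀·(1−φ₀)/(1−φ)
h = 0.036 × (1 − 0.56)/(1 − 0.3298) = 0.036 × 0.6565 = 0.0236 km

0.024 km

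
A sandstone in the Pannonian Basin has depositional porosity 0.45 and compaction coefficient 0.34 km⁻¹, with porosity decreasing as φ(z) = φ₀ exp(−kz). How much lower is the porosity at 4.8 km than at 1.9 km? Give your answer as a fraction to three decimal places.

φ(1.9) = 0.45·e^(−0.34×1.9) = 0.2359
φ(4.8) = 0.45·e^(−0.34×4.8) = 0.0880
Δφ = 0.2359 − 0.0880 = 0.1479

0.148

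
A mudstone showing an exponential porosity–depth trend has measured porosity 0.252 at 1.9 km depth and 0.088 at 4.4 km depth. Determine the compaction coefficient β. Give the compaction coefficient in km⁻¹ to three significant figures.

Athy: phi(d) = phi₀ e^(−βd) ⇒ phi₁/phi₂ = e^{β(d₂−d₁)} ⇒ β = ln(phi₁/phi₂)/(d₂−d₁)
β = ln(0.252/0.088) / (4.4 − 1.9) = ln(2.864) / 2.5 = 1.0521 / 2.5 = 0.4208 km⁻¹

0.421 km⁻¹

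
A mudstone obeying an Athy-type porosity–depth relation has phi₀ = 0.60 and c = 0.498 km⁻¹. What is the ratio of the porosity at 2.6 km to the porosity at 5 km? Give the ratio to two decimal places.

phi(Z₁)/phi(Z₂) = e^(−c·Z₁)/e^(−c·Z₂) = e^{c(Z₂−Z₁)}
= exp(0.498 × 2.4) = exp(1.195) = 3.3042

3.30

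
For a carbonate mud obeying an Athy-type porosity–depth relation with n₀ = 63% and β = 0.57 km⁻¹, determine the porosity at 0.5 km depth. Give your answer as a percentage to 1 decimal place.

47.4%

n = n₀·exp(−β·z) = 0.63 × exp(−0.57 × 0.5) = 0.63 × exp(−0.285)
  = 0.63 × 0.7520 = 0.4738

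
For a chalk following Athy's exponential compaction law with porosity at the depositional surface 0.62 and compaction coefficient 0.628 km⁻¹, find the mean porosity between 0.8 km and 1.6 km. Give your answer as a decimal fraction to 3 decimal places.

⟨phi⟩ = (1/(d₂−d₁)) ∫ phi₀ e^(−kd) dd = phi₀·(e^(−k·d₁) − e^(−k·d₂)) / (k·(d₂−d₁))
e^(−0.628×0.8) = 0.6051; e^(−0.628×1.6) = 0.3661
⟨phi⟩ = 0.62 × (0.6051 − 0.3661) / (0.628 × 0.8) = 0.62 × 0.4756 = 0.2949

0.295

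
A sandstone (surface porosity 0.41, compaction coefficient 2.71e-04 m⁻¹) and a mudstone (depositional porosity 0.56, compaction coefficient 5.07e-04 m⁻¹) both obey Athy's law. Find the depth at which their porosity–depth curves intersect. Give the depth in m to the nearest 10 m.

Working in km (1 km = 1000 m; β in km⁻¹ = β in m⁻¹ × 1000):
Set phi₀ₐ e^(−βₐz) = phi₀ᵦ e^(−βᵦz) ⇒ ln(phi₀ₐ/phi₀ᵦ) = (βₐ − βᵦ)·z
z = ln(0.41/0.56) / (0.271 − 0.507) = -0.3118 / -0.236 = 1.321 km

1320 m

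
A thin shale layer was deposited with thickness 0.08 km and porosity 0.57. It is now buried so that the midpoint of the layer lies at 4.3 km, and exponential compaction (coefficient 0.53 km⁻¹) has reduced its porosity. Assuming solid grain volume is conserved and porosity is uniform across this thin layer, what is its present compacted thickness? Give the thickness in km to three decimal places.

Porosity at 4.3 km: phi = 0.57·exp(−0.53×4.3) = 0.0584
Solid-volume conservation: h(1−phi) = h₀(1−phi₀) ⇒ h = h₀·(1−phi₀)/(1−phi)
h = 0.08 × (1 − 0.57)/(1 − 0.0584) = 0.08 × 0.4567 = 0.0365 km

0.037 km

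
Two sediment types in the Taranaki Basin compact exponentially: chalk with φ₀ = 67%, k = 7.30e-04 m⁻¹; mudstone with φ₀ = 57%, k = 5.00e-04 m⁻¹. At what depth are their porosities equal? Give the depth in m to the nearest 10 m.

700 m

Working in km (1 km = 1000 m; k in km⁻¹ = k in m⁻¹ × 1000):
Set φ₀ₐ e^(−kₐd) = φ₀ᵦ e^(−kᵦd) ⇒ ln(φ₀ₐ/φ₀ᵦ) = (kₐ − kᵦ)·d
d = ln(0.67/0.57) / (0.73 − 0.5) = 0.1616 / 0.23 = 0.703 km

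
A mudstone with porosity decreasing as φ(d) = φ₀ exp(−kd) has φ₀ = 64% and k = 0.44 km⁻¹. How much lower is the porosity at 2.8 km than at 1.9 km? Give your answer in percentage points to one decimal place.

φ(1.9) = 0.64·e^(−0.44×1.9) = 0.2774
φ(2.8) = 0.64·e^(−0.44×2.8) = 0.1867
Δφ = 0.2774 − 0.1867 = 0.0907

9.1 percentage points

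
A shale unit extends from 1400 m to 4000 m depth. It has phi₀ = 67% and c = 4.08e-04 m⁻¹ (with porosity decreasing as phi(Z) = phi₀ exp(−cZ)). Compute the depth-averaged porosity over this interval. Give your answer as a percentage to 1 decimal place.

23.3%

Working in km (1 km = 1000 m; c in km⁻¹ = c in m⁻¹ × 1000):
⟨phi⟩ = (1/(Z₂−Z₁)) ∫ phi₀ e^(−cZ) dZ = phi₀·(e^(−c·Z₁) − e^(−c·Z₂)) / (c·(Z₂−Z₁))
e^(−0.408×1.4) = 0.5648; e^(−0.408×4) = 0.1955
⟨phi⟩ = 0.67 × (0.5648 − 0.1955) / (0.408 × 2.6) = 0.67 × 0.3481 = 0.2333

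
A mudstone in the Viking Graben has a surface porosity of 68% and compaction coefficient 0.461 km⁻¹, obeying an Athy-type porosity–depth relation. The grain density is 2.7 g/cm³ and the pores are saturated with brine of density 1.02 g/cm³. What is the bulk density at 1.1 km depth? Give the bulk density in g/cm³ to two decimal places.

Porosity at depth: phi = 0.68·exp(−0.461×1.1) = 0.68×0.6022 = 0.4095
Bulk density: ρ_b = (1−phi)ρ_g + phi·ρ_f = 0.5905×2.7 + 0.4095×1.02
       = 1.594 + 0.418 = 2.012 g/cm³

2.01 g/cm³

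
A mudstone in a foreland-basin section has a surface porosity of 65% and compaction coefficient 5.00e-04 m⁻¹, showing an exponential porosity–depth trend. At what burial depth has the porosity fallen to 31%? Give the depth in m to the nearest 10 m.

1480 m

Working in km (1 km = 1000 m; c in km⁻¹ = c in m⁻¹ × 1000):
Invert Athy's law: z = ln(n₀/n) / c
z = ln(0.65/0.31) / 0.5 = ln(2.097) / 0.5 = 0.7404 / 0.5 = 1.481 km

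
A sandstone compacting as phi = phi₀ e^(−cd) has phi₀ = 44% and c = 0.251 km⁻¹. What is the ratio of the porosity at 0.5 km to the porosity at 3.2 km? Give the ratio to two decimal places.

1.97

phi(d₁)/phi(d₂) = e^(−c·d₁)/e^(−c·d₂) = e^{c(d₂−d₁)}
= exp(0.251 × 2.7) = exp(0.6777) = 1.9693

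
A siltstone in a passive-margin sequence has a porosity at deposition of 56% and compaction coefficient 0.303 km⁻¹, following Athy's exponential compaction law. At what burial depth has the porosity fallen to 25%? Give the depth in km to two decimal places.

2.66 km

Invert Athy's law: Z = ln(φ₀/φ) / c
Z = ln(0.56/0.25) / 0.303 = ln(2.24) / 0.303 = 0.8065 / 0.303 = 2.662 km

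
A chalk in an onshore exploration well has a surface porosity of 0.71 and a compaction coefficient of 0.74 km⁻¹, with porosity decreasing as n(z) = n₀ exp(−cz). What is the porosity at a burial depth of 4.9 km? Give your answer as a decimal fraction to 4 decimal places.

n = n₀·exp(−c·z) = 0.71 × exp(−0.74 × 4.9) = 0.71 × exp(−3.626)
  = 0.71 × 0.0266 = 0.0189

0.0189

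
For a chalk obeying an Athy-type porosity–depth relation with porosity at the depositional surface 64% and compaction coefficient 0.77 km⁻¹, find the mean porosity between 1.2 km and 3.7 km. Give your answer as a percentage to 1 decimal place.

⟨n⟩ = (1/(Z₂−Z₁)) ∫ n₀ e^(−kZ) dZ = n₀·(e^(−k·Z₁) − e^(−k·Z₂)) / (k·(Z₂−Z₁))
e^(−0.77×1.2) = 0.3969; e^(−0.77×3.7) = 0.0579
⟨n⟩ = 0.64 × (0.3969 − 0.0579) / (0.77 × 2.5) = 0.64 × 0.1761 = 0.1127

11.3%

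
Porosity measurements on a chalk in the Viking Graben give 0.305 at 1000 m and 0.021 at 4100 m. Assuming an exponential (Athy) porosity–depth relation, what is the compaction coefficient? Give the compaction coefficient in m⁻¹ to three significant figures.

Working in km (1 km = 1000 m; c in km⁻¹ = c in m⁻¹ × 1000):
Athy: n(z) = n₀ e^(−cz) ⇒ n₁/n₂ = e^{c(z₂−z₁)} ⇒ c = ln(n₁/n₂)/(z₂−z₁)
c = ln(0.305/0.021) / (4.1 − 1) = ln(14.52) / 3.1 = 2.6758 / 3.1 = 0.8632 km⁻¹

0.000863 m⁻¹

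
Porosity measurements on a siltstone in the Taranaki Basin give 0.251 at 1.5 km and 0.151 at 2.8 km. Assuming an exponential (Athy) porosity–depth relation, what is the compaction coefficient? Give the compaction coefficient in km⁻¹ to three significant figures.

0.391 km⁻¹

Athy: φ(z) = φ₀ e^(−cz) ⇒ φ₁/φ₂ = e^{c(z₂−z₁)} ⇒ c = ln(φ₁/φ₂)/(z₂−z₁)
c = ln(0.251/0.151) / (2.8 − 1.5) = ln(1.662) / 1.3 = 0.5082 / 1.3 = 0.3909 km⁻¹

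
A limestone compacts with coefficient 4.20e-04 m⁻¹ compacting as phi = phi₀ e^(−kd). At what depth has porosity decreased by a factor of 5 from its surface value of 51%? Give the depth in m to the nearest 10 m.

3830 m

Working in km (1 km = 1000 m; k in km⁻¹ = k in m⁻¹ × 1000):
phi/phi₀ = 1/5 ⇒ exp(−k·d) = 1/5 ⇒ d = ln(5) / k
d = 1.6094 / 0.42 = 3.832 km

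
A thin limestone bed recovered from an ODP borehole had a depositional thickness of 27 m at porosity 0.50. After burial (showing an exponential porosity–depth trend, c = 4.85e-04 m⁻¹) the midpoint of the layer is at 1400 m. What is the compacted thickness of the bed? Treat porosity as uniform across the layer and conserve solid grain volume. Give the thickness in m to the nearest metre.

Working in km (1 km = 1000 m; c in km⁻¹ = c in m⁻¹ × 1000):
Porosity at 1.4 km: φ = 0.5·exp(−0.485×1.4) = 0.2536
Solid-volume conservation: h(1−φ) = h₀(1−φ₀) ⇒ h = h₀·(1−φ₀)/(1−φ)
h = 0.027 × (1 − 0.5)/(1 − 0.2536) = 0.027 × 0.6698 = 0.0181 km

18 m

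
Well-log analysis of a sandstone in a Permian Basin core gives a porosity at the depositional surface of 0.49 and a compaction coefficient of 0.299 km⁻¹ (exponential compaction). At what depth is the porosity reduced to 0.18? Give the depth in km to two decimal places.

3.35 km

Invert Athy's law: z = ln(n₀/n) / c
z = ln(0.49/0.18) / 0.299 = ln(2.722) / 0.299 = 1.0014 / 0.299 = 3.349 km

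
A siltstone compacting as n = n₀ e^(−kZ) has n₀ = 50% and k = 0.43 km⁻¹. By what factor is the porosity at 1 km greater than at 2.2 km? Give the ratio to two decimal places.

1.68

n(Z₁)/n(Z₂) = e^(−k·Z₁)/e^(−k·Z₂) = e^{k(Z₂−Z₁)}
= exp(0.43 × 1.2) = exp(0.516) = 1.6753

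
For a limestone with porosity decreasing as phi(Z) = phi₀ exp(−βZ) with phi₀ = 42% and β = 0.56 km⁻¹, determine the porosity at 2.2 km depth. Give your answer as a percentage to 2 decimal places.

12.25%

phi = phi₀·exp(−β·Z) = 0.42 × exp(−0.56 × 2.2) = 0.42 × exp(−1.232)
  = 0.42 × 0.2917 = 0.1225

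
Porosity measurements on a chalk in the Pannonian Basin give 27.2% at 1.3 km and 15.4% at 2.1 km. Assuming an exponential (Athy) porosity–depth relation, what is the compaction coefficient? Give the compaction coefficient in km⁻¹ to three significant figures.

0.711 km⁻¹

Athy: φ(d) = φ₀ e^(−kd) ⇒ φ₁/φ₂ = e^{k(d₂−d₁)} ⇒ k = ln(φ₁/φ₂)/(d₂−d₁)
k = ln(0.272/0.154) / (2.1 − 1.3) = ln(1.766) / 0.8 = 0.5688 / 0.8 = 0.7111 km⁻¹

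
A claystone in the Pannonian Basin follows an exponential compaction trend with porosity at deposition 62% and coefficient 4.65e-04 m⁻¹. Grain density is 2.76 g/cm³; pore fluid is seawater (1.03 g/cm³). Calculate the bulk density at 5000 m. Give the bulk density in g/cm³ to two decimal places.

Working in km (1 km = 1000 m; β in km⁻¹ = β in m⁻¹ × 1000):
Porosity at depth: φ = 0.62·exp(−0.465×5) = 0.62×0.0978 = 0.0606
Bulk density: ρ_b = (1−φ)ρ_g + φ·ρ_f = 0.9394×2.76 + 0.0606×1.03
       = 2.593 + 0.062 = 2.655 g/cm³

2.66 g/cm³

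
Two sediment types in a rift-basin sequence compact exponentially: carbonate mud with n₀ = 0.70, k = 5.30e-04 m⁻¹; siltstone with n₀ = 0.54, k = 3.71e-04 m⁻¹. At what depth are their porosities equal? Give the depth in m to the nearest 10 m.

1630 m

Working in km (1 km = 1000 m; k in km⁻¹ = k in m⁻¹ × 1000):
Set n₀ₐ e^(−kₐd) = n₀ᵦ e^(−kᵦd) ⇒ ln(n₀ₐ/n₀ᵦ) = (kₐ − kᵦ)·d
d = ln(0.7/0.54) / (0.53 − 0.371) = 0.2595 / 0.159 = 1.632 km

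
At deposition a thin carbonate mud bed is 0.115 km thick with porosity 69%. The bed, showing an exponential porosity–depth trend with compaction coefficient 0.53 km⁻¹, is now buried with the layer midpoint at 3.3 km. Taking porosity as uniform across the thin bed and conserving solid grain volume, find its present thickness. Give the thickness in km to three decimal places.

0.041 km

Porosity at 3.3 km: φ = 0.69·exp(−0.53×3.3) = 0.1200
Solid-volume conservation: h(1−φ) = h₀(1−φ₀) ⇒ h = h₀·(1−φ₀)/(1−φ)
h = 0.115 × (1 − 0.69)/(1 − 0.1200) = 0.115 × 0.3523 = 0.0405 km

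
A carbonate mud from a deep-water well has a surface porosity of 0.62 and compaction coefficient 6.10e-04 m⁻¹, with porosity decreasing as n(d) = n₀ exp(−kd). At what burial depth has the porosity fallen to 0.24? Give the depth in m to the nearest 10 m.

Working in km (1 km = 1000 m; k in km⁻¹ = k in m⁻¹ × 1000):
Invert Athy's law: d = ln(n₀/n) / k
d = ln(0.62/0.24) / 0.61 = ln(2.583) / 0.61 = 0.9491 / 0.61 = 1.556 km

1560 m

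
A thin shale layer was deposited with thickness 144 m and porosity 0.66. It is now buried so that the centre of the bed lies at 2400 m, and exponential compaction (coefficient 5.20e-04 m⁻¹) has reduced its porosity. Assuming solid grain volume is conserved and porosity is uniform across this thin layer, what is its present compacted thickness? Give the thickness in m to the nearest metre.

Working in km (1 km = 1000 m; k in km⁻¹ = k in m⁻¹ × 1000):
Porosity at 2.4 km: phi = 0.66·exp(−0.52×2.4) = 0.1895
Solid-volume conservation: h(1−phi) = h₀(1−phi₀) ⇒ h = h₀·(1−phi₀)/(1−phi)
h = 0.144 × (1 − 0.66)/(1 − 0.1895) = 0.144 × 0.4195 = 0.0604 km

60 m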